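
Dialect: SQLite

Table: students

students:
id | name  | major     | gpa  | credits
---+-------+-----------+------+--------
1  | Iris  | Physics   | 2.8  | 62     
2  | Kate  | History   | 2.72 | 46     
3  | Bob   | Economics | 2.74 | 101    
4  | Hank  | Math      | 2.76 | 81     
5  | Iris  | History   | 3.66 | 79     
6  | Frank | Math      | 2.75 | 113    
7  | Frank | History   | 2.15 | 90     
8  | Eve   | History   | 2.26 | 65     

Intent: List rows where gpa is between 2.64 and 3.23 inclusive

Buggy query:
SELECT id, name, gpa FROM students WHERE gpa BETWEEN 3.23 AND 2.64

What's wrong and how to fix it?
Bug: BETWEEN expects the lower bound first; with 3.23 AND 2.64 the range is empty

Fix: Write BETWEEN 2.64 AND 3.23

Corrected query:
SELECT id, name, gpa FROM students WHERE gpa BETWEEN 2.64 AND 3.23

Result:
id | name  | gpa 
---+-------+-----
1  | Iris  | 2.8 
2  | Kate  | 2.72
3  | Bob   | 2.74
4  | Hank  | 2.76
6  | Frank | 2.75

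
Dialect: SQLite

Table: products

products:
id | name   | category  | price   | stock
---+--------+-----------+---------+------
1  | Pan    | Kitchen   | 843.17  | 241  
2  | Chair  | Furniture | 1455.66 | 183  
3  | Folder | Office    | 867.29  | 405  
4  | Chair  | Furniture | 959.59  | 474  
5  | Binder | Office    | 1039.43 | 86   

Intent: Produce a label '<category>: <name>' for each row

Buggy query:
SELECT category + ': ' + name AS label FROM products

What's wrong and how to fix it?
Bug: SQLite uses || for string concatenation; + coerces text to numbers (yielding 0)

Fix: Use the || operator for string concatenation

Corrected query:
SELECT category || ': ' || name AS label FROM products

Result:
label           
----------------
Kitchen: Pan    
Furniture: Chair
Office: Folder  
Furniture: Chair
Office: Binder  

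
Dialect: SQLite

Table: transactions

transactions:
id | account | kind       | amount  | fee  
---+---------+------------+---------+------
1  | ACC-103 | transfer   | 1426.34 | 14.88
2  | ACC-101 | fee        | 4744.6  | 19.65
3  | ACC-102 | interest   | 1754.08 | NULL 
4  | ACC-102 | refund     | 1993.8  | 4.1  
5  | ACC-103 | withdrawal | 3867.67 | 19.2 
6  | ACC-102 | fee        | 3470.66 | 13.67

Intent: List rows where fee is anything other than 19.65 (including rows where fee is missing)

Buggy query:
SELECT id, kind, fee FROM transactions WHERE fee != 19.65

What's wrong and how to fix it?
Bug: Inequality against NULL is unknown, not true; rows with NULL are dropped

Fix: Add an explicit OR fee IS NULL to include the missing-value rows

Corrected query:
SELECT id, kind, fee FROM transactions WHERE fee != 19.65 OR fee IS NULL

Result:
id | kind       | fee  
---+------------+------
1  | transfer   | 14.88
3  | interest   | NULL 
4  | refund     | 4.1  
5  | withdrawal | 19.2 
6  | fee        | 13.67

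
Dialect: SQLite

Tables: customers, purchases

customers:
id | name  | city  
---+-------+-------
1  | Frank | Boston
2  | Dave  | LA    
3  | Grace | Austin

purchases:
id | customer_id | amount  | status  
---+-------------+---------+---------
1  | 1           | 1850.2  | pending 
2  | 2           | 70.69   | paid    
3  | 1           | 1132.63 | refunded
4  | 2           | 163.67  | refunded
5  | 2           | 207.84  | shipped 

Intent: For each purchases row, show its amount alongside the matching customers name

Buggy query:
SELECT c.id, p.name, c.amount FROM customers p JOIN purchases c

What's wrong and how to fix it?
Bug: JOIN with no ON clause produces a cartesian product; every purchases row pairs with every customers row

Fix: Add ON c.customer_id = p.id to the JOIN

Corrected query:
SELECT c.id, p.name, c.amount FROM customers p JOIN purchases c ON c.customer_id = p.id

Result:
id | name  | amount 
---+-------+--------
1  | Frank | 1850.2 
2  | Dave  | 70.69  
3  | Frank | 1132.63
4  | Dave  | 163.67 
5  | Dave  | 207.84 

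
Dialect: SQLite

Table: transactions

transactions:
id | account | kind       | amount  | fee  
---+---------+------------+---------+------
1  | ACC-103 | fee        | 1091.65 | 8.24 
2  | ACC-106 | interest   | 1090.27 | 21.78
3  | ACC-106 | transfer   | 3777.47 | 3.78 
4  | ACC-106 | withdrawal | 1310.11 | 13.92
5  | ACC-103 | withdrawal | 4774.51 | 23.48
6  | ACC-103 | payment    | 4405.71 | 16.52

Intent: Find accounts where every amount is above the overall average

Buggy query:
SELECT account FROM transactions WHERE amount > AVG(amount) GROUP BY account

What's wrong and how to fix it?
Bug: WHERE evaluates per row before aggregation, so AVG() is unavailable

Fix: Use a subquery for AVG and a HAVING MIN(...) filter so the condition holds for every row in the group

Corrected query:
SELECT account FROM transactions GROUP BY account HAVING MIN(amount) > (SELECT AVG(amount) FROM transactions)

Result:
(no rows)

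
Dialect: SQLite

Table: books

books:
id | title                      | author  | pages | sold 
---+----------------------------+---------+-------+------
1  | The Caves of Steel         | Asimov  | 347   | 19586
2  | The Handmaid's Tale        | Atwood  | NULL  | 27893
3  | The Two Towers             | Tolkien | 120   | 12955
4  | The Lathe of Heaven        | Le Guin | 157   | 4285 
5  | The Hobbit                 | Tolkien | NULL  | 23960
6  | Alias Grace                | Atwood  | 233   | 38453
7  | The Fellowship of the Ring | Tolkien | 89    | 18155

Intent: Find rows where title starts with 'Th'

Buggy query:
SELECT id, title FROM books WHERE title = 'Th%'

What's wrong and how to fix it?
Bug: Wildcards only work with LIKE; '=' treats '%' as a literal character

Fix: Replace '=' with LIKE so 'Th%' is treated as a pattern

Corrected query:
SELECT id, title FROM books WHERE title LIKE 'Th%'

Result:
id | title                     
---+---------------------------
1  | The Caves of Steel        
2  | The Handmaid's Tale       
3  | The Two Towers            
4  | The Lathe of Heaven       
5  | The Hobbit                
7  | The Fellowship of the Ring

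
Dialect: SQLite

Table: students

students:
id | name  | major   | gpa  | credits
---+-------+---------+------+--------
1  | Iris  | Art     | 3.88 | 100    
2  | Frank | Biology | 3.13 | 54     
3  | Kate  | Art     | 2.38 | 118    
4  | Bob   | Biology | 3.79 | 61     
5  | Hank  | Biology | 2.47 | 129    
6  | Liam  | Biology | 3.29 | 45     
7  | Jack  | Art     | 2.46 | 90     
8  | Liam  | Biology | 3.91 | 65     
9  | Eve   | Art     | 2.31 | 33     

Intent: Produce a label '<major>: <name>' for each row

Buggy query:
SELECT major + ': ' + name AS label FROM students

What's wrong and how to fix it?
Bug: SQLite uses || for string concatenation; + coerces text to numbers (yielding 0)

Fix: Use the || operator for string concatenation

Corrected query:
SELECT major || ': ' || name AS label FROM students

Result:
label         
--------------
Art: Iris     
Biology: Frank
Art: Kate     
Biology: Bob  
Biology: Hank 
Biology: Liam 
Art: Jack     
Biology: Liam 
Art: Eve      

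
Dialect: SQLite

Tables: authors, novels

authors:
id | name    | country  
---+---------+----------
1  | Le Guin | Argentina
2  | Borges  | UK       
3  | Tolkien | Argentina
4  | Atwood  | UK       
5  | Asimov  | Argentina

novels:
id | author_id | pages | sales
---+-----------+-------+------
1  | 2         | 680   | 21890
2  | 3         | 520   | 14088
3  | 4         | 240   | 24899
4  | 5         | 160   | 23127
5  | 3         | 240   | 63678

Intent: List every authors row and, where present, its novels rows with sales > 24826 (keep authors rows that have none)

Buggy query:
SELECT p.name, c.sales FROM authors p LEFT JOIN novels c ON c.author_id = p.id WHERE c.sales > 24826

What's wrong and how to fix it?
Bug: Filtering c.sales in WHERE discards the NULL rows produced by LEFT JOIN, turning it into an inner join

Fix: Move the right-table condition into the ON clause so unmatched parents are kept

Corrected query:
SELECT p.name, c.sales FROM authors p LEFT JOIN novels c ON c.author_id = p.id AND c.sales > 24826

Result:
name    | sales
--------+------
Le Guin | NULL 
Borges  | NULL 
Tolkien | 63678
Atwood  | 24899
Asimov  | NULL 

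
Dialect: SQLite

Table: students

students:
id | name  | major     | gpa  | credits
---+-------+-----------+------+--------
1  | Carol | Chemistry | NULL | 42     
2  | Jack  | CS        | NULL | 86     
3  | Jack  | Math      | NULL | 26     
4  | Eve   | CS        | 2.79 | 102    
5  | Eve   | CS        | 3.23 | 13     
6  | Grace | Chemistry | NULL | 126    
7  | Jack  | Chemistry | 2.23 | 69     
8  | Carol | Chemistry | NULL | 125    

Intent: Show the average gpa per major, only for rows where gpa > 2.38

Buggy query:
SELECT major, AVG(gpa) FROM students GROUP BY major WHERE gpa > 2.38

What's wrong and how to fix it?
Bug: Row-level WHERE must come before GROUP BY in the clause order

Fix: Place WHERE between FROM and GROUP BY

Corrected query:
SELECT major, AVG(gpa) FROM students WHERE gpa > 2.38 GROUP BY major

Result:
major | AVG(gpa)
------+---------
CS    | 3.01    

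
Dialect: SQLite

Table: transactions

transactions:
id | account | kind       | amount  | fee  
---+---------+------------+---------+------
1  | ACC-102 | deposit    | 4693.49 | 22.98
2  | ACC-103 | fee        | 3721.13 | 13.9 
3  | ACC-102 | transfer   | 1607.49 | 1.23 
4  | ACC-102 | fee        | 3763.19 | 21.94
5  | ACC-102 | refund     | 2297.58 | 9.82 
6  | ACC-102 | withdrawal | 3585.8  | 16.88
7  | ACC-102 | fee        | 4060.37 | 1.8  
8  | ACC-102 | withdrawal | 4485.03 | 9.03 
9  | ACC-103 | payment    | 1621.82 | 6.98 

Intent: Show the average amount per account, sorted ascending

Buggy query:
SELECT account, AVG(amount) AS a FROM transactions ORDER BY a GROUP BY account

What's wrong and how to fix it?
Bug: GROUP BY must precede ORDER BY

Fix: Move ORDER BY to the end, after GROUP BY

Corrected query:
SELECT account, AVG(amount) AS a FROM transactions GROUP BY account ORDER BY a

Result:
account | a          
--------+------------
ACC-103 | 2671.475   
ACC-102 | 3498.992857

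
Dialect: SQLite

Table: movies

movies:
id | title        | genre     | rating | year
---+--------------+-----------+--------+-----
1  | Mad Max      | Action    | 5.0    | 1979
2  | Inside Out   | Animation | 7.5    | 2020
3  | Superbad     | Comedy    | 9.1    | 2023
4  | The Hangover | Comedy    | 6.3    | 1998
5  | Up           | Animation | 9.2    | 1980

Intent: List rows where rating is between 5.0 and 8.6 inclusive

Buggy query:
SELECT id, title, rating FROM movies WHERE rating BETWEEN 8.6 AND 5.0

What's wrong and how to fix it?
Bug: The bounds are reversed; BETWEEN a AND b requires a <= b to match anything

Fix: Write BETWEEN 5.0 AND 8.6

Corrected query:
SELECT id, title, rating FROM movies WHERE rating BETWEEN 5.0 AND 8.6

Result:
id | title        | rating
---+--------------+-------
1  | Mad Max      | 5     
2  | Inside Out   | 7.5   
4  | The Hangover | 6.3   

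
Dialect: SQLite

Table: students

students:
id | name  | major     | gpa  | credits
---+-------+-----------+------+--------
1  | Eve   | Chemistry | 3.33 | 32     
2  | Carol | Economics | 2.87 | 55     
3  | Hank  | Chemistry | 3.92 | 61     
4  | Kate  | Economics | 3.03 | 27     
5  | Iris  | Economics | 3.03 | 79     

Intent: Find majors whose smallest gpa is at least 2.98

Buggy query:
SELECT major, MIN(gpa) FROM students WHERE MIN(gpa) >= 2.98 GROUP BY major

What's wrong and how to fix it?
Bug: Aggregates like MIN are computed per group after WHERE runs

Fix: Use HAVING for the per-group MIN condition

Corrected query:
SELECT major, MIN(gpa) FROM students GROUP BY major HAVING MIN(gpa) >= 2.98

Result:
major     | MIN(gpa)
----------+---------
Chemistry | 3.33    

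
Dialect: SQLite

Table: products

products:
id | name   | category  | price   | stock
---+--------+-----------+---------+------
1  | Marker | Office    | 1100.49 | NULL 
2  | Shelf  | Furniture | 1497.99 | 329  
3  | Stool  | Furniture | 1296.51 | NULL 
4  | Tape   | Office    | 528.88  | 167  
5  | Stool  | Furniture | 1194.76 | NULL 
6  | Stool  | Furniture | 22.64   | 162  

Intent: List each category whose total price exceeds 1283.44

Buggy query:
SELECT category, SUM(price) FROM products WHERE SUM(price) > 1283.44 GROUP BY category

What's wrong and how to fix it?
Bug: WHERE runs before GROUP BY, so aggregates aren't available there

Fix: Move the aggregate condition to a HAVING clause

Corrected query:
SELECT category, SUM(price) FROM products GROUP BY category HAVING SUM(price) > 1283.44

Result:
category  | SUM(price)
----------+-----------
Furniture | 4011.9    
Office    | 1629.37   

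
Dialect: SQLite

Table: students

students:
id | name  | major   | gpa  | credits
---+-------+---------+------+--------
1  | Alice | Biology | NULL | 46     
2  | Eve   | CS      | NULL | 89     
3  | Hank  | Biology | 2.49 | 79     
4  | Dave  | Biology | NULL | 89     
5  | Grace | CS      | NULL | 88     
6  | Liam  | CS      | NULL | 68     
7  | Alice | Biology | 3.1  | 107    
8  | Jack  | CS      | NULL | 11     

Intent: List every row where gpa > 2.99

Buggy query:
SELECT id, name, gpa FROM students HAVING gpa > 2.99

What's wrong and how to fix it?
Bug: HAVING filters the output of aggregation, but this query has no GROUP BY and no aggregate functions, so SQLite rejects it (HAVING clause on a non-aggregate query); the condition here is per row

Fix: Use WHERE for row-level filtering

Corrected query:
SELECT id, name, gpa FROM students WHERE gpa > 2.99

Result:
id | name  | gpa
---+-------+----
7  | Alice | 3.1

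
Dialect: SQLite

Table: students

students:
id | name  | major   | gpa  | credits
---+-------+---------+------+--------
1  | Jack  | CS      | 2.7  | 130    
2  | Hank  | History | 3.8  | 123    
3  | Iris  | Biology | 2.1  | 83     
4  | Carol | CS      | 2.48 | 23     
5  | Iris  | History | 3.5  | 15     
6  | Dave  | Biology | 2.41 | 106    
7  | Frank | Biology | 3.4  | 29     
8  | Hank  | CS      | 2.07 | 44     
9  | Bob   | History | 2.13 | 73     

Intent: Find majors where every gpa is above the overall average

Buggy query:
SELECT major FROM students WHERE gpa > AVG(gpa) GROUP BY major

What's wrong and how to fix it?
Bug: WHERE evaluates per row before aggregation, so AVG() is unavailable

Fix: Compute the overall average in a scalar subquery and compare each group's MIN against it in HAVING

Corrected query:
SELECT major FROM students GROUP BY major HAVING MIN(gpa) > (SELECT AVG(gpa) FROM students)

Result:
(no rows)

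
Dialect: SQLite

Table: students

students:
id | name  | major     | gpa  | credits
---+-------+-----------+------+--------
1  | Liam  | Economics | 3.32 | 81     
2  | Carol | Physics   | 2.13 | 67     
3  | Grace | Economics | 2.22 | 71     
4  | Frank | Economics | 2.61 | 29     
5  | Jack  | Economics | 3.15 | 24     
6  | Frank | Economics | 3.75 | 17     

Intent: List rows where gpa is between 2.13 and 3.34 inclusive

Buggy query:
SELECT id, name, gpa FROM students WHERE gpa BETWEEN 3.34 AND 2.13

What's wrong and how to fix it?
Bug: The bounds are reversed; BETWEEN a AND b requires a <= b to match anything

Fix: Swap the bounds so the smaller value comes first

Corrected query:
SELECT id, name, gpa FROM students WHERE gpa BETWEEN 2.13 AND 3.34

Result:
id | name  | gpa 
---+-------+-----
1  | Liam  | 3.32
2  | Carol | 2.13
3  | Grace | 2.22
4  | Frank | 2.61
5  | Jack  | 3.15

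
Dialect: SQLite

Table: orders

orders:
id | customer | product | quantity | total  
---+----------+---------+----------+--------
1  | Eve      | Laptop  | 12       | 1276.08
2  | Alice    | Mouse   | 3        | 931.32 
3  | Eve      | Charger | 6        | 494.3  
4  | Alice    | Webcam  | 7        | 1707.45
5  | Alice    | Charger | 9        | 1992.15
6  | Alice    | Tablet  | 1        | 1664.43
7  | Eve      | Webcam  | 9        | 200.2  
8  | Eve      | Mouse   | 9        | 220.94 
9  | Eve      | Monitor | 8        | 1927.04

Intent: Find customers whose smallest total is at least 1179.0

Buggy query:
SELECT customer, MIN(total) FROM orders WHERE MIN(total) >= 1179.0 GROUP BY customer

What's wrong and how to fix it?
Bug: Aggregates like MIN are computed per group after WHERE runs

Fix: Use HAVING for the per-group MIN condition

Corrected query:
SELECT customer, MIN(total) FROM orders GROUP BY customer HAVING MIN(total) >= 1179.0

Result:
(no rows)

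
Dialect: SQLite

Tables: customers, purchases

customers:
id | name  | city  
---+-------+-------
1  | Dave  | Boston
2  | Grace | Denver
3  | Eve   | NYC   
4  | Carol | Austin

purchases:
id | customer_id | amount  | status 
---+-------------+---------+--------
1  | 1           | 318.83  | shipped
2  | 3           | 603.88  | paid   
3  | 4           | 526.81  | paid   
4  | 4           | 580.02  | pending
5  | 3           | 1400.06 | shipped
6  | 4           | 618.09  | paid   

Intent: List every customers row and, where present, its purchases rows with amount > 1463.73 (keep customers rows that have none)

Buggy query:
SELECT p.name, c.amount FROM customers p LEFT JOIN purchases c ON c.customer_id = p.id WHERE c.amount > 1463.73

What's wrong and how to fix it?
Bug: A WHERE condition on the right-hand table after LEFT JOIN drops unmatched parents

Fix: Put 'c.amount > 1463.73' in the JOIN's ON clause instead of WHERE

Corrected query:
SELECT p.name, c.amount FROM customers p LEFT JOIN purchases c ON c.customer_id = p.id AND c.amount > 1463.73

Result:
name  | amount
------+-------
Dave  | NULL  
Grace | NULL  
Eve   | NULL  
Carol | NULL  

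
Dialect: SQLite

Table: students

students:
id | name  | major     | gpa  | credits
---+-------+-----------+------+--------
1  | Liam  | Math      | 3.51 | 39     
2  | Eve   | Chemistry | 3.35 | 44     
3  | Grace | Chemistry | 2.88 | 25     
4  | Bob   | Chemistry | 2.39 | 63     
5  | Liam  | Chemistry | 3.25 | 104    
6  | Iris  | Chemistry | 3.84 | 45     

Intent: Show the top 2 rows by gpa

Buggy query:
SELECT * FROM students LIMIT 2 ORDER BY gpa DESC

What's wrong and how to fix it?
Bug: LIMIT must come after ORDER BY

Fix: Sort with ORDER BY, then apply LIMIT

Corrected query:
SELECT * FROM students ORDER BY gpa DESC LIMIT 2

Result:
id | name | major     | gpa  | credits
---+------+-----------+------+--------
6  | Iris | Chemistry | 3.84 | 45     
1  | Liam | Math      | 3.51 | 39     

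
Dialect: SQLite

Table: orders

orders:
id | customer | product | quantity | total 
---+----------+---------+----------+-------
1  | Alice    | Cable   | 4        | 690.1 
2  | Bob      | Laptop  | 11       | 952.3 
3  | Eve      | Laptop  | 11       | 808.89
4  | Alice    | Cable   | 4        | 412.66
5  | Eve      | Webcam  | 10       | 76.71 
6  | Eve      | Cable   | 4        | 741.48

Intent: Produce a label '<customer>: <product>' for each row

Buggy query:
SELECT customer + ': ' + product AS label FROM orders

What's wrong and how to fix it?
Bug: '+' is numeric addition; on text columns SQLite converts them to 0 instead of concatenating

Fix: Replace + with || to concatenate text

Corrected query:
SELECT customer || ': ' || product AS label FROM orders

Result:
label       
------------
Alice: Cable
Bob: Laptop 
Eve: Laptop 
Alice: Cable
Eve: Webcam 
Eve: Cable  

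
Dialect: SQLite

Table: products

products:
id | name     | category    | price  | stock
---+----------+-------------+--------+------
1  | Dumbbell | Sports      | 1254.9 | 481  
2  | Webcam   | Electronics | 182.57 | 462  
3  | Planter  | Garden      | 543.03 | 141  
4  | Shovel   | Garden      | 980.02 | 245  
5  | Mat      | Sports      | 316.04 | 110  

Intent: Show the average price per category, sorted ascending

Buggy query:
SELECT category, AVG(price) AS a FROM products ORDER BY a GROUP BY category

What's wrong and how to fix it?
Bug: GROUP BY must precede ORDER BY

Fix: Move ORDER BY to the end, after GROUP BY

Corrected query:
SELECT category, AVG(price) AS a FROM products GROUP BY category ORDER BY a

Result:
category    | a      
------------+--------
Electronics | 182.57 
Garden      | 761.525
Sports      | 785.47 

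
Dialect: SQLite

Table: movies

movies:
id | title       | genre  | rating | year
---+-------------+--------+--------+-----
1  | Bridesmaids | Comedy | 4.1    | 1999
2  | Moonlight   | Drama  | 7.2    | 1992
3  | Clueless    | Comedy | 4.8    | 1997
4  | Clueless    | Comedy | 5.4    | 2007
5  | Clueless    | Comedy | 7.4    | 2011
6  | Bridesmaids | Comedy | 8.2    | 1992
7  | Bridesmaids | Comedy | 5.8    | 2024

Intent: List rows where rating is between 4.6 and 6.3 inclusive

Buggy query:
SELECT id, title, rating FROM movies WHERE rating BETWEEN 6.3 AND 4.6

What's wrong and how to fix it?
Bug: BETWEEN expects the lower bound first; with 6.3 AND 4.6 the range is empty

Fix: Swap the bounds so the smaller value comes first

Corrected query:
SELECT id, title, rating FROM movies WHERE rating BETWEEN 4.6 AND 6.3

Result:
id | title       | rating
---+-------------+-------
3  | Clueless    | 4.8   
4  | Clueless    | 5.4   
7  | Bridesmaids | 5.8   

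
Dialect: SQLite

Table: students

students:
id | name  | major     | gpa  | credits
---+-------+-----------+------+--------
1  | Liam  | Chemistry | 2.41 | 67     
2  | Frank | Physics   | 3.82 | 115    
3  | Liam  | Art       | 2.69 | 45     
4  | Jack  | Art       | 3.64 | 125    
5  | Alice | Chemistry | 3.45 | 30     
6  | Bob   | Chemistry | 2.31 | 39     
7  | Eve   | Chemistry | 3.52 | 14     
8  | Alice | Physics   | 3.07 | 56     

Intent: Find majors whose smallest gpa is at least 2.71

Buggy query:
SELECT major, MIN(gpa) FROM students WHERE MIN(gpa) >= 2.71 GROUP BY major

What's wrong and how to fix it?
Bug: MIN() in WHERE is a misuse of aggregate

Fix: Use HAVING for the per-group MIN condition

Corrected query:
SELECT major, MIN(gpa) FROM students GROUP BY major HAVING MIN(gpa) >= 2.71

Result:
major   | MIN(gpa)
--------+---------
Physics | 3.07    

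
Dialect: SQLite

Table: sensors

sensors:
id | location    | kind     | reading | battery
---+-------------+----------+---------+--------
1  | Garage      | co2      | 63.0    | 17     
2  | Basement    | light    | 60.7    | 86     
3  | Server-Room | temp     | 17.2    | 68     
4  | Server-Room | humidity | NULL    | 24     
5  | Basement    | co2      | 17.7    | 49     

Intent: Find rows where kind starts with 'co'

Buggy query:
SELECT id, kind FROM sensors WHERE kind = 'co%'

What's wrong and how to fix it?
Bug: '=' compares the literal string including the % character; pattern matching needs LIKE

Fix: Use LIKE for wildcard pattern matching

Corrected query:
SELECT id, kind FROM sensors WHERE kind LIKE 'co%'

Result:
id | kind
---+-----
1  | co2 
5  | co2 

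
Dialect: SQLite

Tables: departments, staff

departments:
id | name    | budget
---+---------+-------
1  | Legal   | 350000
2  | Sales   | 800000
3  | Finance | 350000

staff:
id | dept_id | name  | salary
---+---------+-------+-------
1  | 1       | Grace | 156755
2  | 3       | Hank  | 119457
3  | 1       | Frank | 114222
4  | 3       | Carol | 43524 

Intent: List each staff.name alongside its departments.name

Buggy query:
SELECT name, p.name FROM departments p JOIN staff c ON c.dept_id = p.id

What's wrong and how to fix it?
Bug: 'name' exists in both joined tables, so the database can't tell which one is meant

Fix: Qualify the column with its table alias (c.name)

Corrected query:
SELECT c.name, p.name FROM departments p JOIN staff c ON c.dept_id = p.id

Result:
name  | name   
------+--------
Grace | Legal  
Hank  | Finance
Frank | Legal  
Carol | Finance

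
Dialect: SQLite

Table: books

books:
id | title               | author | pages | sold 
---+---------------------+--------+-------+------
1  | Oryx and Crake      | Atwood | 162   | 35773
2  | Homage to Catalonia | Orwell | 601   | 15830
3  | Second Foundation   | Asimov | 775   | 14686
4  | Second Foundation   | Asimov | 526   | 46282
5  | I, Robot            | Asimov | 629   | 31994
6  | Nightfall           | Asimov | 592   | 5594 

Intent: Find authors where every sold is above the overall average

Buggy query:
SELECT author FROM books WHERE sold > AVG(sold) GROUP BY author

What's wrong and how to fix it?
Bug: WHERE evaluates per row before aggregation, so AVG() is unavailable

Fix: Compute the overall average in a scalar subquery and compare each group's MIN against it in HAVING

Corrected query:
SELECT author FROM books GROUP BY author HAVING MIN(sold) > (SELECT AVG(sold) FROM books)

Result:
author
------
Atwood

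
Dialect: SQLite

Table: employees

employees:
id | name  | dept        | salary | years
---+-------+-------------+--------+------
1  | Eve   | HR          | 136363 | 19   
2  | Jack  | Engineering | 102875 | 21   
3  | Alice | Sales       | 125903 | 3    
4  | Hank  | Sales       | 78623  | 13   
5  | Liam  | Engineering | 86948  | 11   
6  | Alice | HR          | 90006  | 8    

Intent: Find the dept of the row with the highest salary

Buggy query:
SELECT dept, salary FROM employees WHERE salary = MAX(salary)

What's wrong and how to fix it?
Bug: MAX(salary) is an aggregate and cannot be used directly in WHERE

Fix: Use a subquery: WHERE salary = (SELECT MAX(salary) FROM employees)

Corrected query:
SELECT dept, salary FROM employees WHERE salary = (SELECT MAX(salary) FROM employees)

Result:
dept | salary
-----+-------
HR   | 136363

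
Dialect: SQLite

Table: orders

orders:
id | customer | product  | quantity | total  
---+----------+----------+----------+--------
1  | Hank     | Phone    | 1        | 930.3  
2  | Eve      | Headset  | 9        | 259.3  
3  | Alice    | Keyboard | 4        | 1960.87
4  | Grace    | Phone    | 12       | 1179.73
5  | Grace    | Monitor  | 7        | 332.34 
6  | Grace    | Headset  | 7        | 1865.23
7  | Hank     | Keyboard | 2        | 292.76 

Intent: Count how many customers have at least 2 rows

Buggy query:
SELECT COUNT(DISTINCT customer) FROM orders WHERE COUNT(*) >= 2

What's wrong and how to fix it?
Bug: COUNT(*) cannot appear in WHERE; the per-group count doesn't exist yet

Fix: Group first with HAVING COUNT(*) >= 2, then COUNT the resulting groups

Corrected query:
SELECT COUNT(*) FROM (SELECT customer FROM orders GROUP BY customer HAVING COUNT(*) >= 2)

Result:
COUNT(*)
--------
2       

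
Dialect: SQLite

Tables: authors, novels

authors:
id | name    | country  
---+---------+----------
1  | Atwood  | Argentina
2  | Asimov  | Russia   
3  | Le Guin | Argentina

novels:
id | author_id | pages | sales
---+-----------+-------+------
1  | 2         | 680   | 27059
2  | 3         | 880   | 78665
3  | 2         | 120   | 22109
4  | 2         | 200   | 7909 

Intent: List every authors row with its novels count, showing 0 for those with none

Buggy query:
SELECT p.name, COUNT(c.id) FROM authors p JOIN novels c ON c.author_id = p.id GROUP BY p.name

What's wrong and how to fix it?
Bug: An inner join excludes parents with zero children

Fix: Use LEFT JOIN so parents without children still appear (COUNT(c.id) gives 0)

Corrected query:
SELECT p.name, COUNT(c.id) FROM authors p LEFT JOIN novels c ON c.author_id = p.id GROUP BY p.name

Result:
name    | COUNT(c.id)
--------+------------
Asimov  | 3          
Atwood  | 0          
Le Guin | 1          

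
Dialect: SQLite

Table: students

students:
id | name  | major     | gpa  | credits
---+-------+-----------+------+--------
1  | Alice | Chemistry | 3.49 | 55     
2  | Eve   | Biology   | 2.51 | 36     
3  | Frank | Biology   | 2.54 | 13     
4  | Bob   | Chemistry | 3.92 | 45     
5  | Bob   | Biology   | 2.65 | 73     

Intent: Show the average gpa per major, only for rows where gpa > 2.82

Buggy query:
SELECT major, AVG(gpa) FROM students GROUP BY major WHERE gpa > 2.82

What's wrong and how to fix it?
Bug: WHERE cannot follow GROUP BY

Fix: Place WHERE between FROM and GROUP BY

Corrected query:
SELECT major, AVG(gpa) FROM students WHERE gpa > 2.82 GROUP BY major

Result:
major     | AVG(gpa)
----------+---------
Chemistry | 3.705   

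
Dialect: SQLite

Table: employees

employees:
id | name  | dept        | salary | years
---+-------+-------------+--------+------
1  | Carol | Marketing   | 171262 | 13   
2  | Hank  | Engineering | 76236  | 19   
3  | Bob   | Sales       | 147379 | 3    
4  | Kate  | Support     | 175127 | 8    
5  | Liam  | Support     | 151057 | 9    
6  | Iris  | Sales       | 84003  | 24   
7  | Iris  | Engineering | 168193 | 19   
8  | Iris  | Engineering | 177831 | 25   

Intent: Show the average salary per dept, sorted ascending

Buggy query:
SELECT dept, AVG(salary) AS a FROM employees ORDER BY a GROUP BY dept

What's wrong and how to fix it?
Bug: ORDER BY appears before GROUP BY; SQL clause order requires GROUP BY first

Fix: Reorder: SELECT … FROM … GROUP BY … ORDER BY …

Corrected query:
SELECT dept, AVG(salary) AS a FROM employees GROUP BY dept ORDER BY a

Result:
dept        | a            
------------+--------------
Sales       | 115691       
Engineering | 140753.333333
Support     | 163092       
Marketing   | 171262       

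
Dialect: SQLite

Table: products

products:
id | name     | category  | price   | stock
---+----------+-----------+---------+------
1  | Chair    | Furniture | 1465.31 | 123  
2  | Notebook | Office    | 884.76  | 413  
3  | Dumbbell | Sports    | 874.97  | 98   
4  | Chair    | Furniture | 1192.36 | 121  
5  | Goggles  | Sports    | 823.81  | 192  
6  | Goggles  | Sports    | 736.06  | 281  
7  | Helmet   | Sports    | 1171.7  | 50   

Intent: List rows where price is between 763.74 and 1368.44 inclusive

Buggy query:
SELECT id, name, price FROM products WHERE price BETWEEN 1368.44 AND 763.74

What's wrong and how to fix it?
Bug: The bounds are reversed; BETWEEN a AND b requires a <= b to match anything

Fix: Swap the bounds so the smaller value comes first

Corrected query:
SELECT id, name, price FROM products WHERE price BETWEEN 763.74 AND 1368.44

Result:
id | name     | price  
---+----------+--------
2  | Notebook | 884.76 
3  | Dumbbell | 874.97 
4  | Chair    | 1192.36
5  | Goggles  | 823.81 
7  | Helmet   | 1171.7 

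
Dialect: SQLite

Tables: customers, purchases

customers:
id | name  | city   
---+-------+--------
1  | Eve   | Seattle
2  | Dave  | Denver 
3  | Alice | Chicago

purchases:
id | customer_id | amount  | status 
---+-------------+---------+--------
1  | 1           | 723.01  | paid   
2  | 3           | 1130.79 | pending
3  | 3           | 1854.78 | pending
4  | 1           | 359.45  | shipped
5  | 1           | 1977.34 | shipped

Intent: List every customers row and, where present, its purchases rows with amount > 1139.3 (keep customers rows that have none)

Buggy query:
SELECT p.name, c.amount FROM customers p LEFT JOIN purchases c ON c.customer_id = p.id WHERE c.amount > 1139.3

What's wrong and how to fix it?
Bug: A WHERE condition on the right-hand table after LEFT JOIN drops unmatched parents

Fix: Put 'c.amount > 1139.3' in the JOIN's ON clause instead of WHERE

Corrected query:
SELECT p.name, c.amount FROM customers p LEFT JOIN purchases c ON c.customer_id = p.id AND c.amount > 1139.3

Result:
name  | amount 
------+--------
Eve   | 1977.34
Dave  | NULL   
Alice | 1854.78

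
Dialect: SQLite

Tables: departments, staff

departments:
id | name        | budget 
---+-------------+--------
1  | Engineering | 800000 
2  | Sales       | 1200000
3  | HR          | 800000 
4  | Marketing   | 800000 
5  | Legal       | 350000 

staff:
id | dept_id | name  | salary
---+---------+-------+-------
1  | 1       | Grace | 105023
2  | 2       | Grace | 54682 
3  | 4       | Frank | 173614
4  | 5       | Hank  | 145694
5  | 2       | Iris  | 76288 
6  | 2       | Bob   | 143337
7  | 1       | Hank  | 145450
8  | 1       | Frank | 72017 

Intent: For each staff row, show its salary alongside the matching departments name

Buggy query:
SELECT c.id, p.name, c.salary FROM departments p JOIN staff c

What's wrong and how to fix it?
Bug: JOIN with no ON clause produces a cartesian product; every staff row pairs with every departments row

Fix: Specify the join condition linking the foreign key to the parent id

Corrected query:
SELECT c.id, p.name, c.salary FROM departments p JOIN staff c ON c.dept_id = p.id

Result:
id | name        | salary
---+-------------+-------
1  | Engineering | 105023
2  | Sales       | 54682 
3  | Marketing   | 173614
4  | Legal       | 145694
5  | Sales       | 76288 
6  | Sales       | 143337
7  | Engineering | 145450
8  | Engineering | 72017 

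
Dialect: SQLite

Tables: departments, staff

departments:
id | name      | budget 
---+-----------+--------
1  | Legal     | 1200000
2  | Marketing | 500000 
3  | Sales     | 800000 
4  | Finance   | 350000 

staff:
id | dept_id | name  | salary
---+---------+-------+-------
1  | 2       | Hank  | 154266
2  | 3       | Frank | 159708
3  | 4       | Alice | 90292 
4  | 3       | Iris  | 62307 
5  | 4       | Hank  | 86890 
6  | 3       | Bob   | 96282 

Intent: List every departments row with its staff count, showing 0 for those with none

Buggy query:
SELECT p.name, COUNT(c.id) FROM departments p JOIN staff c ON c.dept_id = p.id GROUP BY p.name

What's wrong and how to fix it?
Bug: INNER JOIN drops departments rows that have no matching staff rows

Fix: Switch to LEFT JOIN to retain unmatched parent rows

Corrected query:
SELECT p.name, COUNT(c.id) FROM departments p LEFT JOIN staff c ON c.dept_id = p.id GROUP BY p.name

Result:
name      | COUNT(c.id)
----------+------------
Finance   | 2          
Legal     | 0          
Marketing | 1          
Sales     | 3          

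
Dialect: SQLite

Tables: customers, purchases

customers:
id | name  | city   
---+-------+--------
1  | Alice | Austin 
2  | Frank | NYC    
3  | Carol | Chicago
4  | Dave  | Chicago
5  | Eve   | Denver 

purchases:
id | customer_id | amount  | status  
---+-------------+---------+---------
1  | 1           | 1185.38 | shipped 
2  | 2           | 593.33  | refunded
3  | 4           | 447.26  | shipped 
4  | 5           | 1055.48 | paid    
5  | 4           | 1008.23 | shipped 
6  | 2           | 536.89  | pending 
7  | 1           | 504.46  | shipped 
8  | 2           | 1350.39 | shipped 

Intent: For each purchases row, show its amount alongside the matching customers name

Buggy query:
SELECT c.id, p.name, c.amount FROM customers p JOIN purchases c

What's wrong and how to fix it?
Bug: JOIN with no ON clause produces a cartesian product; every purchases row pairs with every customers row

Fix: Specify the join condition linking the foreign key to the parent id

Corrected query:
SELECT c.id, p.name, c.amount FROM customers p JOIN purchases c ON c.customer_id = p.id

Result:
id | name  | amount 
---+-------+--------
1  | Alice | 1185.38
2  | Frank | 593.33 
3  | Dave  | 447.26 
4  | Eve   | 1055.48
5  | Dave  | 1008.23
6  | Frank | 536.89 
7  | Alice | 504.46 
8  | Frank | 1350.39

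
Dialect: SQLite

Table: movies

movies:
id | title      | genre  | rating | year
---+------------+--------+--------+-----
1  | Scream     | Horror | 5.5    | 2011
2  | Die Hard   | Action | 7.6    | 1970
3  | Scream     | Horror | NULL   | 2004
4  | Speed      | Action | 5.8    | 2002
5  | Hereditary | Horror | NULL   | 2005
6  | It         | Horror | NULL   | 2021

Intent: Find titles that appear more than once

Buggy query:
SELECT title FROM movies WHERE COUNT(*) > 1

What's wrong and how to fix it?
Bug: WHERE can't reference COUNT(*); aggregates are computed after WHERE

Fix: GROUP BY title, then filter groups with HAVING COUNT(*) > 1

Corrected query:
SELECT title FROM movies GROUP BY title HAVING COUNT(*) > 1

Result:
title 
------
Scream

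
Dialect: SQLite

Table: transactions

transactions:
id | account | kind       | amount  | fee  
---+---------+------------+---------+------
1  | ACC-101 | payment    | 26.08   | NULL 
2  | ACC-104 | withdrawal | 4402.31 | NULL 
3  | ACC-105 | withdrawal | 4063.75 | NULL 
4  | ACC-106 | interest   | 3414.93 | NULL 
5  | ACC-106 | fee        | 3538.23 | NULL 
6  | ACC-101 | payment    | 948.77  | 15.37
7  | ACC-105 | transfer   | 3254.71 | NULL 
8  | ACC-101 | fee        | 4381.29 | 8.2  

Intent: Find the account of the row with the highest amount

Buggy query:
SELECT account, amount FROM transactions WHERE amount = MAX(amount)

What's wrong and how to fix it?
Bug: WHERE is evaluated per row; an aggregate over the whole table isn't defined there

Fix: Use a subquery: WHERE amount = (SELECT MAX(amount) FROM transactions)

Corrected query:
SELECT account, amount FROM transactions WHERE amount = (SELECT MAX(amount) FROM transactions)

Result:
account | amount 
--------+--------
ACC-104 | 4402.31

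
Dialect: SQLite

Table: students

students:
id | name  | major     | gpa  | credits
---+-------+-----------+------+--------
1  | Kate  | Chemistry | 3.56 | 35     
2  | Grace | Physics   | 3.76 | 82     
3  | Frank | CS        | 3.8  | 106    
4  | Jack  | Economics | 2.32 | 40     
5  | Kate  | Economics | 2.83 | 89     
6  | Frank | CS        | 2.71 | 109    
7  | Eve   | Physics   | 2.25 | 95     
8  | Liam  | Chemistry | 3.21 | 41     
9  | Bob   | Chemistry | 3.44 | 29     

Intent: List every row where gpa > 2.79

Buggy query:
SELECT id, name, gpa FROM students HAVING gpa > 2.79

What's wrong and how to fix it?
Bug: This is a non-aggregate query (no GROUP BY, no aggregates), so in SQLite the HAVING clause is invalid here; a row-level condition belongs in WHERE

Fix: Replace HAVING with WHERE since the condition applies to individual rows

Corrected query:
SELECT id, name, gpa FROM students WHERE gpa > 2.79

Result:
id | name  | gpa 
---+-------+-----
1  | Kate  | 3.56
2  | Grace | 3.76
3  | Frank | 3.8 
5  | Kate  | 2.83
8  | Liam  | 3.21
9  | Bob   | 3.44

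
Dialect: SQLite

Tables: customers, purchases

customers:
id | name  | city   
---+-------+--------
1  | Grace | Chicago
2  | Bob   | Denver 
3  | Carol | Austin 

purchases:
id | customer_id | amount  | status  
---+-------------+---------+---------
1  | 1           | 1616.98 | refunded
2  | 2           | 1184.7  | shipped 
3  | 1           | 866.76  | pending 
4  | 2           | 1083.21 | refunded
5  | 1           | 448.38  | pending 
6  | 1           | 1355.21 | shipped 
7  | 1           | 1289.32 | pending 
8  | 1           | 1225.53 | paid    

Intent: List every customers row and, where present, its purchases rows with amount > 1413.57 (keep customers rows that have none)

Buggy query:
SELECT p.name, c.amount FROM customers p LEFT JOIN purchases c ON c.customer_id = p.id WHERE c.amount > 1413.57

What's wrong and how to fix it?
Bug: Filtering c.amount in WHERE discards the NULL rows produced by LEFT JOIN, turning it into an inner join

Fix: Put 'c.amount > 1413.57' in the JOIN's ON clause instead of WHERE

Corrected query:
SELECT p.name, c.amount FROM customers p LEFT JOIN purchases c ON c.customer_id = p.id AND c.amount > 1413.57

Result:
name  | amount 
------+--------
Grace | 1616.98
Bob   | NULL   
Carol | NULL   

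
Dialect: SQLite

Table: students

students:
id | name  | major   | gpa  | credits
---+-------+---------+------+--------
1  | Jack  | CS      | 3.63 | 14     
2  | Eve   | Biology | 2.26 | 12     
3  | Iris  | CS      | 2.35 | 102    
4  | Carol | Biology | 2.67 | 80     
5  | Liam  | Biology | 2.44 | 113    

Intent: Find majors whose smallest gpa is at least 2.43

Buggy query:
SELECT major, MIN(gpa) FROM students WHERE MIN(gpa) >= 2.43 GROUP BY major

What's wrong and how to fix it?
Bug: Aggregates like MIN are computed per group after WHERE runs

Fix: Use HAVING for the per-group MIN condition

Corrected query:
SELECT major, MIN(gpa) FROM students GROUP BY major HAVING MIN(gpa) >= 2.43

Result:
(no rows)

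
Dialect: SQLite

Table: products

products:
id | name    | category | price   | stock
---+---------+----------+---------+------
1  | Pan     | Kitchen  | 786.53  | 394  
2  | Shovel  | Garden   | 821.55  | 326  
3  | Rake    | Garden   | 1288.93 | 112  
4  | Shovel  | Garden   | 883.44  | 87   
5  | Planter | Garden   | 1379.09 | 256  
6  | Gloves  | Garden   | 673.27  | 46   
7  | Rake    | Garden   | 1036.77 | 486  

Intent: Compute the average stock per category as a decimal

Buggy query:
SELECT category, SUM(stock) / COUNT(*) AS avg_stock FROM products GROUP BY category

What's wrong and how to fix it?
Bug: SUM(stock) and COUNT(*) are both integers; the division truncates the fractional part

Fix: Multiply by 1.0 (or CAST to REAL) to force floating-point division

Corrected query:
SELECT category, SUM(stock) * 1.0 / COUNT(*) AS avg_stock FROM products GROUP BY category

Result:
category | avg_stock 
---------+-----------
Garden   | 218.833333
Kitchen  | 394       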